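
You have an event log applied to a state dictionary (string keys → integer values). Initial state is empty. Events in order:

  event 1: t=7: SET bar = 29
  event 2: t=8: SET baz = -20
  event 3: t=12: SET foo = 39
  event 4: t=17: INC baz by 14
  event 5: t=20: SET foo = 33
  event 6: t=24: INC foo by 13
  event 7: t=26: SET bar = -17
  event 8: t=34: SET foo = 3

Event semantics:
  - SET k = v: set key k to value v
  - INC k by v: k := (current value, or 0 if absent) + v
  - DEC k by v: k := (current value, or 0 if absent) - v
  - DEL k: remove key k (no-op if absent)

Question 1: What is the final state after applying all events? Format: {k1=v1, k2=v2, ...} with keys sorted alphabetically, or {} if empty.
  after event 1 (t=7: SET bar = 29): {bar=29}
  after event 2 (t=8: SET baz = -20): {bar=29, baz=-20}
  after event 3 (t=12: SET foo = 39): {bar=29, baz=-20, foo=39}
  after event 4 (t=17: INC baz by 14): {bar=29, baz=-6, foo=39}
  after event 5 (t=20: SET foo = 33): {bar=29, baz=-6, foo=33}
  after event 6 (t=24: INC foo by 13): {bar=29, baz=-6, foo=46}
  after event 7 (t=26: SET bar = -17): {bar=-17, baz=-6, foo=46}
  after event 8 (t=34: SET foo = 3): {bar=-17, baz=-6, foo=3}

Answer: {bar=-17, baz=-6, foo=3}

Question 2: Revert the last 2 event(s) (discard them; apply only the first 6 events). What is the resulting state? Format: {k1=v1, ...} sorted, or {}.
Answer: {bar=29, baz=-6, foo=46}

Derivation:
Keep first 6 events (discard last 2):
  after event 1 (t=7: SET bar = 29): {bar=29}
  after event 2 (t=8: SET baz = -20): {bar=29, baz=-20}
  after event 3 (t=12: SET foo = 39): {bar=29, baz=-20, foo=39}
  after event 4 (t=17: INC baz by 14): {bar=29, baz=-6, foo=39}
  after event 5 (t=20: SET foo = 33): {bar=29, baz=-6, foo=33}
  after event 6 (t=24: INC foo by 13): {bar=29, baz=-6, foo=46}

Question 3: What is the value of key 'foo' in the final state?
Answer: 3

Derivation:
Track key 'foo' through all 8 events:
  event 1 (t=7: SET bar = 29): foo unchanged
  event 2 (t=8: SET baz = -20): foo unchanged
  event 3 (t=12: SET foo = 39): foo (absent) -> 39
  event 4 (t=17: INC baz by 14): foo unchanged
  event 5 (t=20: SET foo = 33): foo 39 -> 33
  event 6 (t=24: INC foo by 13): foo 33 -> 46
  event 7 (t=26: SET bar = -17): foo unchanged
  event 8 (t=34: SET foo = 3): foo 46 -> 3
Final: foo = 3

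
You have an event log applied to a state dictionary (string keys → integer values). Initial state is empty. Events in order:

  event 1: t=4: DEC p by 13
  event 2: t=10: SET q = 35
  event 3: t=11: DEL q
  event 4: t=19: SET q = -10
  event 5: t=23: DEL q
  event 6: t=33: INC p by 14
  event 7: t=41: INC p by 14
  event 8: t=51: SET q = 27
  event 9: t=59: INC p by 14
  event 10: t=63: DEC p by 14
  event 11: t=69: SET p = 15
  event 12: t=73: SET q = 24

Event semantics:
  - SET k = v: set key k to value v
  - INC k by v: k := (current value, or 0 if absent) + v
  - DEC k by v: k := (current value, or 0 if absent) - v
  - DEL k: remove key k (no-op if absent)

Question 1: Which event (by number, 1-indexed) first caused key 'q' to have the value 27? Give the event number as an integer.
Looking for first event where q becomes 27:
  event 2: q = 35
  event 3: q = (absent)
  event 4: q = -10
  event 5: q = (absent)
  event 8: q (absent) -> 27  <-- first match

Answer: 8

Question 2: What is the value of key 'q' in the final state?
Answer: 24

Derivation:
Track key 'q' through all 12 events:
  event 1 (t=4: DEC p by 13): q unchanged
  event 2 (t=10: SET q = 35): q (absent) -> 35
  event 3 (t=11: DEL q): q 35 -> (absent)
  event 4 (t=19: SET q = -10): q (absent) -> -10
  event 5 (t=23: DEL q): q -10 -> (absent)
  event 6 (t=33: INC p by 14): q unchanged
  event 7 (t=41: INC p by 14): q unchanged
  event 8 (t=51: SET q = 27): q (absent) -> 27
  event 9 (t=59: INC p by 14): q unchanged
  event 10 (t=63: DEC p by 14): q unchanged
  event 11 (t=69: SET p = 15): q unchanged
  event 12 (t=73: SET q = 24): q 27 -> 24
Final: q = 24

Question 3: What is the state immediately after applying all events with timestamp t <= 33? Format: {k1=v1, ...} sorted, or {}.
Answer: {p=1}

Derivation:
Apply events with t <= 33 (6 events):
  after event 1 (t=4: DEC p by 13): {p=-13}
  after event 2 (t=10: SET q = 35): {p=-13, q=35}
  after event 3 (t=11: DEL q): {p=-13}
  after event 4 (t=19: SET q = -10): {p=-13, q=-10}
  after event 5 (t=23: DEL q): {p=-13}
  after event 6 (t=33: INC p by 14): {p=1}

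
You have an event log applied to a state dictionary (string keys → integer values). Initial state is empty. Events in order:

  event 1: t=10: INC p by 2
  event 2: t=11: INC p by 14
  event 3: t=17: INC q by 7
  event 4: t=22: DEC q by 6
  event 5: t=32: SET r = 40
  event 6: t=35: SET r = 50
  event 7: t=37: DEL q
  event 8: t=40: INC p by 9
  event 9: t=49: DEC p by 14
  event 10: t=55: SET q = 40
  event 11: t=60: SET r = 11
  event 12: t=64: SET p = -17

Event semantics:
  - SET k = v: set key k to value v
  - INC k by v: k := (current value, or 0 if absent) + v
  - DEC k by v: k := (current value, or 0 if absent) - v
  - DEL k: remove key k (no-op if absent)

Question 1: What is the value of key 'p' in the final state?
Track key 'p' through all 12 events:
  event 1 (t=10: INC p by 2): p (absent) -> 2
  event 2 (t=11: INC p by 14): p 2 -> 16
  event 3 (t=17: INC q by 7): p unchanged
  event 4 (t=22: DEC q by 6): p unchanged
  event 5 (t=32: SET r = 40): p unchanged
  event 6 (t=35: SET r = 50): p unchanged
  event 7 (t=37: DEL q): p unchanged
  event 8 (t=40: INC p by 9): p 16 -> 25
  event 9 (t=49: DEC p by 14): p 25 -> 11
  event 10 (t=55: SET q = 40): p unchanged
  event 11 (t=60: SET r = 11): p unchanged
  event 12 (t=64: SET p = -17): p 11 -> -17
Final: p = -17

Answer: -17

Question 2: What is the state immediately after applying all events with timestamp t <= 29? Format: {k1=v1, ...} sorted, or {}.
Answer: {p=16, q=1}

Derivation:
Apply events with t <= 29 (4 events):
  after event 1 (t=10: INC p by 2): {p=2}
  after event 2 (t=11: INC p by 14): {p=16}
  after event 3 (t=17: INC q by 7): {p=16, q=7}
  after event 4 (t=22: DEC q by 6): {p=16, q=1}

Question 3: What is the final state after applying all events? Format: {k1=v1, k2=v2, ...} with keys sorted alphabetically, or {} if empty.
Answer: {p=-17, q=40, r=11}

Derivation:
  after event 1 (t=10: INC p by 2): {p=2}
  after event 2 (t=11: INC p by 14): {p=16}
  after event 3 (t=17: INC q by 7): {p=16, q=7}
  after event 4 (t=22: DEC q by 6): {p=16, q=1}
  after event 5 (t=32: SET r = 40): {p=16, q=1, r=40}
  after event 6 (t=35: SET r = 50): {p=16, q=1, r=50}
  after event 7 (t=37: DEL q): {p=16, r=50}
  after event 8 (t=40: INC p by 9): {p=25, r=50}
  after event 9 (t=49: DEC p by 14): {p=11, r=50}
  after event 10 (t=55: SET q = 40): {p=11, q=40, r=50}
  after event 11 (t=60: SET r = 11): {p=11, q=40, r=11}
  after event 12 (t=64: SET p = -17): {p=-17, q=40, r=11}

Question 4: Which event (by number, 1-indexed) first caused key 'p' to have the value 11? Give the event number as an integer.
Answer: 9

Derivation:
Looking for first event where p becomes 11:
  event 1: p = 2
  event 2: p = 16
  event 3: p = 16
  event 4: p = 16
  event 5: p = 16
  event 6: p = 16
  event 7: p = 16
  event 8: p = 25
  event 9: p 25 -> 11  <-- first match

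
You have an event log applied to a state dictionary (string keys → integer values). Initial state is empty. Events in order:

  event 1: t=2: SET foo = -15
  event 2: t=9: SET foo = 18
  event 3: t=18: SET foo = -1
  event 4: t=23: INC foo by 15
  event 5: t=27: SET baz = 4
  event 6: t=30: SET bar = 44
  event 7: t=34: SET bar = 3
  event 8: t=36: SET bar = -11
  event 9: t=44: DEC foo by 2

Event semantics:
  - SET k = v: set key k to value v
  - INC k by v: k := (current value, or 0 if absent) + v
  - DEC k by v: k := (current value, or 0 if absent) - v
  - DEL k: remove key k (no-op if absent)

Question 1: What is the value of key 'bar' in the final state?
Track key 'bar' through all 9 events:
  event 1 (t=2: SET foo = -15): bar unchanged
  event 2 (t=9: SET foo = 18): bar unchanged
  event 3 (t=18: SET foo = -1): bar unchanged
  event 4 (t=23: INC foo by 15): bar unchanged
  event 5 (t=27: SET baz = 4): bar unchanged
  event 6 (t=30: SET bar = 44): bar (absent) -> 44
  event 7 (t=34: SET bar = 3): bar 44 -> 3
  event 8 (t=36: SET bar = -11): bar 3 -> -11
  event 9 (t=44: DEC foo by 2): bar unchanged
Final: bar = -11

Answer: -11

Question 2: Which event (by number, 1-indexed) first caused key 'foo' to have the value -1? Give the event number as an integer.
Looking for first event where foo becomes -1:
  event 1: foo = -15
  event 2: foo = 18
  event 3: foo 18 -> -1  <-- first match

Answer: 3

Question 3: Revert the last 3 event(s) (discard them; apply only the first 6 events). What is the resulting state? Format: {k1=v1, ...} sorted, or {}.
Keep first 6 events (discard last 3):
  after event 1 (t=2: SET foo = -15): {foo=-15}
  after event 2 (t=9: SET foo = 18): {foo=18}
  after event 3 (t=18: SET foo = -1): {foo=-1}
  after event 4 (t=23: INC foo by 15): {foo=14}
  after event 5 (t=27: SET baz = 4): {baz=4, foo=14}
  after event 6 (t=30: SET bar = 44): {bar=44, baz=4, foo=14}

Answer: {bar=44, baz=4, foo=14}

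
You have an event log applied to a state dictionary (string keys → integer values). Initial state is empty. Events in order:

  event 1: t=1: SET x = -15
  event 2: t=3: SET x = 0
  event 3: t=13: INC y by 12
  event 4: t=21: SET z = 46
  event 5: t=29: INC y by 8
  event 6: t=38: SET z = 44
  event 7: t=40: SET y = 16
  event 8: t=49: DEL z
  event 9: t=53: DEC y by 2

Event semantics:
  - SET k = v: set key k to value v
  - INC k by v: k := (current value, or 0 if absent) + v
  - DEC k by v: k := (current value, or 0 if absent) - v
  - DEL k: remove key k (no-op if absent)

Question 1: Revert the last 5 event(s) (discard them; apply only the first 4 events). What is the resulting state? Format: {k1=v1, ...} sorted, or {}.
Keep first 4 events (discard last 5):
  after event 1 (t=1: SET x = -15): {x=-15}
  after event 2 (t=3: SET x = 0): {x=0}
  after event 3 (t=13: INC y by 12): {x=0, y=12}
  after event 4 (t=21: SET z = 46): {x=0, y=12, z=46}

Answer: {x=0, y=12, z=46}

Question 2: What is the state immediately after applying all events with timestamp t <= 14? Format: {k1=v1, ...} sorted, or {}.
Answer: {x=0, y=12}

Derivation:
Apply events with t <= 14 (3 events):
  after event 1 (t=1: SET x = -15): {x=-15}
  after event 2 (t=3: SET x = 0): {x=0}
  after event 3 (t=13: INC y by 12): {x=0, y=12}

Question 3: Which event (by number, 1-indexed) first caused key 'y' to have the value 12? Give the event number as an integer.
Looking for first event where y becomes 12:
  event 3: y (absent) -> 12  <-- first match

Answer: 3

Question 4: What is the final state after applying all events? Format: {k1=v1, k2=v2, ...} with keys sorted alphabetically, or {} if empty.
  after event 1 (t=1: SET x = -15): {x=-15}
  after event 2 (t=3: SET x = 0): {x=0}
  after event 3 (t=13: INC y by 12): {x=0, y=12}
  after event 4 (t=21: SET z = 46): {x=0, y=12, z=46}
  after event 5 (t=29: INC y by 8): {x=0, y=20, z=46}
  after event 6 (t=38: SET z = 44): {x=0, y=20, z=44}
  after event 7 (t=40: SET y = 16): {x=0, y=16, z=44}
  after event 8 (t=49: DEL z): {x=0, y=16}
  after event 9 (t=53: DEC y by 2): {x=0, y=14}

Answer: {x=0, y=14}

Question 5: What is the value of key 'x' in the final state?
Track key 'x' through all 9 events:
  event 1 (t=1: SET x = -15): x (absent) -> -15
  event 2 (t=3: SET x = 0): x -15 -> 0
  event 3 (t=13: INC y by 12): x unchanged
  event 4 (t=21: SET z = 46): x unchanged
  event 5 (t=29: INC y by 8): x unchanged
  event 6 (t=38: SET z = 44): x unchanged
  event 7 (t=40: SET y = 16): x unchanged
  event 8 (t=49: DEL z): x unchanged
  event 9 (t=53: DEC y by 2): x unchanged
Final: x = 0

Answer: 0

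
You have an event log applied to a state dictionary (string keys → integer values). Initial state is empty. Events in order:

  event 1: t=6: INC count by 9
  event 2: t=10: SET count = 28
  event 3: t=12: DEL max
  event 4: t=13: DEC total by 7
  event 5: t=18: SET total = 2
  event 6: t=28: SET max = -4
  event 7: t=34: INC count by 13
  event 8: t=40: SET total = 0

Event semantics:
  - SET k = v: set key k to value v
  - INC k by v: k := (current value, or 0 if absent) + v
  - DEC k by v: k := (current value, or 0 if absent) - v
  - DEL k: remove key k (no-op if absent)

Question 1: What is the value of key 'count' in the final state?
Answer: 41

Derivation:
Track key 'count' through all 8 events:
  event 1 (t=6: INC count by 9): count (absent) -> 9
  event 2 (t=10: SET count = 28): count 9 -> 28
  event 3 (t=12: DEL max): count unchanged
  event 4 (t=13: DEC total by 7): count unchanged
  event 5 (t=18: SET total = 2): count unchanged
  event 6 (t=28: SET max = -4): count unchanged
  event 7 (t=34: INC count by 13): count 28 -> 41
  event 8 (t=40: SET total = 0): count unchanged
Final: count = 41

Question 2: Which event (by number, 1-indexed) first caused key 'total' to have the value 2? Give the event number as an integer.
Answer: 5

Derivation:
Looking for first event where total becomes 2:
  event 4: total = -7
  event 5: total -7 -> 2  <-- first match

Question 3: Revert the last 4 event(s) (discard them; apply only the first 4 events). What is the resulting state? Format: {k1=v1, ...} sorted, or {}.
Keep first 4 events (discard last 4):
  after event 1 (t=6: INC count by 9): {count=9}
  after event 2 (t=10: SET count = 28): {count=28}
  after event 3 (t=12: DEL max): {count=28}
  after event 4 (t=13: DEC total by 7): {count=28, total=-7}

Answer: {count=28, total=-7}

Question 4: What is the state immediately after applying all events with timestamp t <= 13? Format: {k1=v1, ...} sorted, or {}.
Answer: {count=28, total=-7}

Derivation:
Apply events with t <= 13 (4 events):
  after event 1 (t=6: INC count by 9): {count=9}
  after event 2 (t=10: SET count = 28): {count=28}
  after event 3 (t=12: DEL max): {count=28}
  after event 4 (t=13: DEC total by 7): {count=28, total=-7}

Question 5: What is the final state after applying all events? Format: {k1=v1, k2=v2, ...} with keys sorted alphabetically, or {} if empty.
  after event 1 (t=6: INC count by 9): {count=9}
  after event 2 (t=10: SET count = 28): {count=28}
  after event 3 (t=12: DEL max): {count=28}
  after event 4 (t=13: DEC total by 7): {count=28, total=-7}
  after event 5 (t=18: SET total = 2): {count=28, total=2}
  after event 6 (t=28: SET max = -4): {count=28, max=-4, total=2}
  after event 7 (t=34: INC count by 13): {count=41, max=-4, total=2}
  after event 8 (t=40: SET total = 0): {count=41, max=-4, total=0}

Answer: {count=41, max=-4, total=0}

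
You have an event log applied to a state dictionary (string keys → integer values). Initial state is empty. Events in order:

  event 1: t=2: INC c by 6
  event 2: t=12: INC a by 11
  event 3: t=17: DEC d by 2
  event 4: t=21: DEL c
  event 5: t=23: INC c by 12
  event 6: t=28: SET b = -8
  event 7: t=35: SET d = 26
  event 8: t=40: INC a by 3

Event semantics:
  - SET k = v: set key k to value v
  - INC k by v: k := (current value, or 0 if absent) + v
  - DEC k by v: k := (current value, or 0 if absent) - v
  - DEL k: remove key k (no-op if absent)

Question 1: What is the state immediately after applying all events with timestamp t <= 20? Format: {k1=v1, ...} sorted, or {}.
Answer: {a=11, c=6, d=-2}

Derivation:
Apply events with t <= 20 (3 events):
  after event 1 (t=2: INC c by 6): {c=6}
  after event 2 (t=12: INC a by 11): {a=11, c=6}
  after event 3 (t=17: DEC d by 2): {a=11, c=6, d=-2}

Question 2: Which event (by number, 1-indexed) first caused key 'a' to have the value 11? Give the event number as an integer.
Answer: 2

Derivation:
Looking for first event where a becomes 11:
  event 2: a (absent) -> 11  <-- first match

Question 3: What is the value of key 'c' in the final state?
Track key 'c' through all 8 events:
  event 1 (t=2: INC c by 6): c (absent) -> 6
  event 2 (t=12: INC a by 11): c unchanged
  event 3 (t=17: DEC d by 2): c unchanged
  event 4 (t=21: DEL c): c 6 -> (absent)
  event 5 (t=23: INC c by 12): c (absent) -> 12
  event 6 (t=28: SET b = -8): c unchanged
  event 7 (t=35: SET d = 26): c unchanged
  event 8 (t=40: INC a by 3): c unchanged
Final: c = 12

Answer: 12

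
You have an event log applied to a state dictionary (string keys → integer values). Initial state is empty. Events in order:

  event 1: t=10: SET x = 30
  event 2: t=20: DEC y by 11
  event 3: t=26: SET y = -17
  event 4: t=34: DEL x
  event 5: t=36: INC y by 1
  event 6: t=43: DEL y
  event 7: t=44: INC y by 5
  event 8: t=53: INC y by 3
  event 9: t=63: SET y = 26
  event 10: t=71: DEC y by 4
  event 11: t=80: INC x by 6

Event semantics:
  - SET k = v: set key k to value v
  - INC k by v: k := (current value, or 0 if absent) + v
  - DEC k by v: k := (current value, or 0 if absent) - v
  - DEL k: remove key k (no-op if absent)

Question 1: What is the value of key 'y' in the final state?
Track key 'y' through all 11 events:
  event 1 (t=10: SET x = 30): y unchanged
  event 2 (t=20: DEC y by 11): y (absent) -> -11
  event 3 (t=26: SET y = -17): y -11 -> -17
  event 4 (t=34: DEL x): y unchanged
  event 5 (t=36: INC y by 1): y -17 -> -16
  event 6 (t=43: DEL y): y -16 -> (absent)
  event 7 (t=44: INC y by 5): y (absent) -> 5
  event 8 (t=53: INC y by 3): y 5 -> 8
  event 9 (t=63: SET y = 26): y 8 -> 26
  event 10 (t=71: DEC y by 4): y 26 -> 22
  event 11 (t=80: INC x by 6): y unchanged
Final: y = 22

Answer: 22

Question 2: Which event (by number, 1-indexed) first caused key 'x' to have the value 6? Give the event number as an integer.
Looking for first event where x becomes 6:
  event 1: x = 30
  event 2: x = 30
  event 3: x = 30
  event 4: x = (absent)
  event 11: x (absent) -> 6  <-- first match

Answer: 11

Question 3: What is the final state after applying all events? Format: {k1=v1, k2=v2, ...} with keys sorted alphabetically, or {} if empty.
Answer: {x=6, y=22}

Derivation:
  after event 1 (t=10: SET x = 30): {x=30}
  after event 2 (t=20: DEC y by 11): {x=30, y=-11}
  after event 3 (t=26: SET y = -17): {x=30, y=-17}
  after event 4 (t=34: DEL x): {y=-17}
  after event 5 (t=36: INC y by 1): {y=-16}
  after event 6 (t=43: DEL y): {}
  after event 7 (t=44: INC y by 5): {y=5}
  after event 8 (t=53: INC y by 3): {y=8}
  after event 9 (t=63: SET y = 26): {y=26}
  after event 10 (t=71: DEC y by 4): {y=22}
  after event 11 (t=80: INC x by 6): {x=6, y=22}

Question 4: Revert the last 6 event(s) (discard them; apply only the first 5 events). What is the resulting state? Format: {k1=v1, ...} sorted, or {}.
Answer: {y=-16}

Derivation:
Keep first 5 events (discard last 6):
  after event 1 (t=10: SET x = 30): {x=30}
  after event 2 (t=20: DEC y by 11): {x=30, y=-11}
  after event 3 (t=26: SET y = -17): {x=30, y=-17}
  after event 4 (t=34: DEL x): {y=-17}
  after event 5 (t=36: INC y by 1): {y=-16}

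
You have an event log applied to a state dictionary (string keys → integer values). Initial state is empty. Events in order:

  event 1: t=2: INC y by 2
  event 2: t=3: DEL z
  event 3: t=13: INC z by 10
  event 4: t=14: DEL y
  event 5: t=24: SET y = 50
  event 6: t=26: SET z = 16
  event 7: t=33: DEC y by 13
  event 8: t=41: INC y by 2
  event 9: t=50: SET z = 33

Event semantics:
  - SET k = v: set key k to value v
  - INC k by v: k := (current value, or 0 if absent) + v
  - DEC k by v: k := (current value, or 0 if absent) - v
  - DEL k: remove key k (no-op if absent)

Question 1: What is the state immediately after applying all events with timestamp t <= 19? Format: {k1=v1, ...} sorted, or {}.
Apply events with t <= 19 (4 events):
  after event 1 (t=2: INC y by 2): {y=2}
  after event 2 (t=3: DEL z): {y=2}
  after event 3 (t=13: INC z by 10): {y=2, z=10}
  after event 4 (t=14: DEL y): {z=10}

Answer: {z=10}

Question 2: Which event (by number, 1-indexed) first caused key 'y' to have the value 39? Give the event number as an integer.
Answer: 8

Derivation:
Looking for first event where y becomes 39:
  event 1: y = 2
  event 2: y = 2
  event 3: y = 2
  event 4: y = (absent)
  event 5: y = 50
  event 6: y = 50
  event 7: y = 37
  event 8: y 37 -> 39  <-- first match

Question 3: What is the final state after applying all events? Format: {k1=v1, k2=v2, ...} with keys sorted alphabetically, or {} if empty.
Answer: {y=39, z=33}

Derivation:
  after event 1 (t=2: INC y by 2): {y=2}
  after event 2 (t=3: DEL z): {y=2}
  after event 3 (t=13: INC z by 10): {y=2, z=10}
  after event 4 (t=14: DEL y): {z=10}
  after event 5 (t=24: SET y = 50): {y=50, z=10}
  after event 6 (t=26: SET z = 16): {y=50, z=16}
  after event 7 (t=33: DEC y by 13): {y=37, z=16}
  after event 8 (t=41: INC y by 2): {y=39, z=16}
  after event 9 (t=50: SET z = 33): {y=39, z=33}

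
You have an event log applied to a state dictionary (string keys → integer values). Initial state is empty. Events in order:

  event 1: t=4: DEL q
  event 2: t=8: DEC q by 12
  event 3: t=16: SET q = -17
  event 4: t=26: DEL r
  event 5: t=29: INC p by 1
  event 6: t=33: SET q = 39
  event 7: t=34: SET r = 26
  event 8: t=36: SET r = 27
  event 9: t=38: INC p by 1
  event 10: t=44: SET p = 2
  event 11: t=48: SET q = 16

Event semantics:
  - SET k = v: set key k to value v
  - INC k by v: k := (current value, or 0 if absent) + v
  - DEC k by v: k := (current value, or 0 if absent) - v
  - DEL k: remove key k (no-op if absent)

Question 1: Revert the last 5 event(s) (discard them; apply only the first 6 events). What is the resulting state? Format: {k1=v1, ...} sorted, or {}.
Answer: {p=1, q=39}

Derivation:
Keep first 6 events (discard last 5):
  after event 1 (t=4: DEL q): {}
  after event 2 (t=8: DEC q by 12): {q=-12}
  after event 3 (t=16: SET q = -17): {q=-17}
  after event 4 (t=26: DEL r): {q=-17}
  after event 5 (t=29: INC p by 1): {p=1, q=-17}
  after event 6 (t=33: SET q = 39): {p=1, q=39}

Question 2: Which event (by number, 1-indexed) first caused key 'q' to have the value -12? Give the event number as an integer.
Looking for first event where q becomes -12:
  event 2: q (absent) -> -12  <-- first match

Answer: 2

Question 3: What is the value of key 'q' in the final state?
Track key 'q' through all 11 events:
  event 1 (t=4: DEL q): q (absent) -> (absent)
  event 2 (t=8: DEC q by 12): q (absent) -> -12
  event 3 (t=16: SET q = -17): q -12 -> -17
  event 4 (t=26: DEL r): q unchanged
  event 5 (t=29: INC p by 1): q unchanged
  event 6 (t=33: SET q = 39): q -17 -> 39
  event 7 (t=34: SET r = 26): q unchanged
  event 8 (t=36: SET r = 27): q unchanged
  event 9 (t=38: INC p by 1): q unchanged
  event 10 (t=44: SET p = 2): q unchanged
  event 11 (t=48: SET q = 16): q 39 -> 16
Final: q = 16

Answer: 16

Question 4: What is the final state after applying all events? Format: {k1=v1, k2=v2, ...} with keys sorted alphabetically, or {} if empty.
Answer: {p=2, q=16, r=27}

Derivation:
  after event 1 (t=4: DEL q): {}
  after event 2 (t=8: DEC q by 12): {q=-12}
  after event 3 (t=16: SET q = -17): {q=-17}
  after event 4 (t=26: DEL r): {q=-17}
  after event 5 (t=29: INC p by 1): {p=1, q=-17}
  after event 6 (t=33: SET q = 39): {p=1, q=39}
  after event 7 (t=34: SET r = 26): {p=1, q=39, r=26}
  after event 8 (t=36: SET r = 27): {p=1, q=39, r=27}
  after event 9 (t=38: INC p by 1): {p=2, q=39, r=27}
  after event 10 (t=44: SET p = 2): {p=2, q=39, r=27}
  after event 11 (t=48: SET q = 16): {p=2, q=16, r=27}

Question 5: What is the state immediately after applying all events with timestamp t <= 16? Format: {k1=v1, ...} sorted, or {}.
Answer: {q=-17}

Derivation:
Apply events with t <= 16 (3 events):
  after event 1 (t=4: DEL q): {}
  after event 2 (t=8: DEC q by 12): {q=-12}
  after event 3 (t=16: SET q = -17): {q=-17}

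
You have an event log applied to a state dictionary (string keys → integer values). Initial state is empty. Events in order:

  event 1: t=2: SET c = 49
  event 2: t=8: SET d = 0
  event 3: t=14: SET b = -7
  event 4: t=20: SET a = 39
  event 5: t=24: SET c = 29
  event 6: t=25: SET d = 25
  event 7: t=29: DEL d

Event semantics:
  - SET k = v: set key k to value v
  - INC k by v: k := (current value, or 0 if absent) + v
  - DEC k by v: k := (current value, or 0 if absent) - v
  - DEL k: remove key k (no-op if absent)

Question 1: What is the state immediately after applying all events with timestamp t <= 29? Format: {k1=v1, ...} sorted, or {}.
Apply events with t <= 29 (7 events):
  after event 1 (t=2: SET c = 49): {c=49}
  after event 2 (t=8: SET d = 0): {c=49, d=0}
  after event 3 (t=14: SET b = -7): {b=-7, c=49, d=0}
  after event 4 (t=20: SET a = 39): {a=39, b=-7, c=49, d=0}
  after event 5 (t=24: SET c = 29): {a=39, b=-7, c=29, d=0}
  after event 6 (t=25: SET d = 25): {a=39, b=-7, c=29, d=25}
  after event 7 (t=29: DEL d): {a=39, b=-7, c=29}

Answer: {a=39, b=-7, c=29}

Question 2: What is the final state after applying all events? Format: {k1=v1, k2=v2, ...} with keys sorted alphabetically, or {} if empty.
  after event 1 (t=2: SET c = 49): {c=49}
  after event 2 (t=8: SET d = 0): {c=49, d=0}
  after event 3 (t=14: SET b = -7): {b=-7, c=49, d=0}
  after event 4 (t=20: SET a = 39): {a=39, b=-7, c=49, d=0}
  after event 5 (t=24: SET c = 29): {a=39, b=-7, c=29, d=0}
  after event 6 (t=25: SET d = 25): {a=39, b=-7, c=29, d=25}
  after event 7 (t=29: DEL d): {a=39, b=-7, c=29}

Answer: {a=39, b=-7, c=29}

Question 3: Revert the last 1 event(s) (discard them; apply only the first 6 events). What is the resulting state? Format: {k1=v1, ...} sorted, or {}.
Answer: {a=39, b=-7, c=29, d=25}

Derivation:
Keep first 6 events (discard last 1):
  after event 1 (t=2: SET c = 49): {c=49}
  after event 2 (t=8: SET d = 0): {c=49, d=0}
  after event 3 (t=14: SET b = -7): {b=-7, c=49, d=0}
  after event 4 (t=20: SET a = 39): {a=39, b=-7, c=49, d=0}
  after event 5 (t=24: SET c = 29): {a=39, b=-7, c=29, d=0}
  after event 6 (t=25: SET d = 25): {a=39, b=-7, c=29, d=25}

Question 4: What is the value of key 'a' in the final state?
Track key 'a' through all 7 events:
  event 1 (t=2: SET c = 49): a unchanged
  event 2 (t=8: SET d = 0): a unchanged
  event 3 (t=14: SET b = -7): a unchanged
  event 4 (t=20: SET a = 39): a (absent) -> 39
  event 5 (t=24: SET c = 29): a unchanged
  event 6 (t=25: SET d = 25): a unchanged
  event 7 (t=29: DEL d): a unchanged
Final: a = 39

Answer: 39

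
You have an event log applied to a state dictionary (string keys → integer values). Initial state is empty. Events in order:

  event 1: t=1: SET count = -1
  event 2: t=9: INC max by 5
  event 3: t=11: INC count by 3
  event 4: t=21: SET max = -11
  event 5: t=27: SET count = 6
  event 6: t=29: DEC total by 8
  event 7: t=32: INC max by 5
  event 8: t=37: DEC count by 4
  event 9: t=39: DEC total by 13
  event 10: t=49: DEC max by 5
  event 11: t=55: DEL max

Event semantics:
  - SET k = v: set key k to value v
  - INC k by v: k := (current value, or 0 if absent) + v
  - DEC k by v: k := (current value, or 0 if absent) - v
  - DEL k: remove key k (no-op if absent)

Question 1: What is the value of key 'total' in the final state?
Track key 'total' through all 11 events:
  event 1 (t=1: SET count = -1): total unchanged
  event 2 (t=9: INC max by 5): total unchanged
  event 3 (t=11: INC count by 3): total unchanged
  event 4 (t=21: SET max = -11): total unchanged
  event 5 (t=27: SET count = 6): total unchanged
  event 6 (t=29: DEC total by 8): total (absent) -> -8
  event 7 (t=32: INC max by 5): total unchanged
  event 8 (t=37: DEC count by 4): total unchanged
  event 9 (t=39: DEC total by 13): total -8 -> -21
  event 10 (t=49: DEC max by 5): total unchanged
  event 11 (t=55: DEL max): total unchanged
Final: total = -21

Answer: -21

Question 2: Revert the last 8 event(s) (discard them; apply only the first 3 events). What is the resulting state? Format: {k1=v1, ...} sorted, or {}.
Answer: {count=2, max=5}

Derivation:
Keep first 3 events (discard last 8):
  after event 1 (t=1: SET count = -1): {count=-1}
  after event 2 (t=9: INC max by 5): {count=-1, max=5}
  after event 3 (t=11: INC count by 3): {count=2, max=5}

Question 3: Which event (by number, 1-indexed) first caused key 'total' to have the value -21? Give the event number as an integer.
Looking for first event where total becomes -21:
  event 6: total = -8
  event 7: total = -8
  event 8: total = -8
  event 9: total -8 -> -21  <-- first match

Answer: 9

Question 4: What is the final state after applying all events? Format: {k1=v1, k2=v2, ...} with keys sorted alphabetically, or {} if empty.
Answer: {count=2, total=-21}

Derivation:
  after event 1 (t=1: SET count = -1): {count=-1}
  after event 2 (t=9: INC max by 5): {count=-1, max=5}
  after event 3 (t=11: INC count by 3): {count=2, max=5}
  after event 4 (t=21: SET max = -11): {count=2, max=-11}
  after event 5 (t=27: SET count = 6): {count=6, max=-11}
  after event 6 (t=29: DEC total by 8): {count=6, max=-11, total=-8}
  after event 7 (t=32: INC max by 5): {count=6, max=-6, total=-8}
  after event 8 (t=37: DEC count by 4): {count=2, max=-6, total=-8}
  after event 9 (t=39: DEC total by 13): {count=2, max=-6, total=-21}
  after event 10 (t=49: DEC max by 5): {count=2, max=-11, total=-21}
  after event 11 (t=55: DEL max): {count=2, total=-21}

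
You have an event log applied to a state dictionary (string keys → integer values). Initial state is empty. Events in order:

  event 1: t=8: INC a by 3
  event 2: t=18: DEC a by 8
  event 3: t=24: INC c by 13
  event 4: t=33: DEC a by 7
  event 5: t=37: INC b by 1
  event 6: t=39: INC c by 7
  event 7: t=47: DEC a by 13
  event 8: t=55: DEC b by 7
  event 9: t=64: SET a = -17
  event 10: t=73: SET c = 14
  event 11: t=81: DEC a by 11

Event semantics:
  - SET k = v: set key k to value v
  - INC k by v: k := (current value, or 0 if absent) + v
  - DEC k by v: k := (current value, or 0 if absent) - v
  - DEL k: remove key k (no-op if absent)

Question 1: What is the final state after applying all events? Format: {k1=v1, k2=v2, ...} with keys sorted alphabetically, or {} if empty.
  after event 1 (t=8: INC a by 3): {a=3}
  after event 2 (t=18: DEC a by 8): {a=-5}
  after event 3 (t=24: INC c by 13): {a=-5, c=13}
  after event 4 (t=33: DEC a by 7): {a=-12, c=13}
  after event 5 (t=37: INC b by 1): {a=-12, b=1, c=13}
  after event 6 (t=39: INC c by 7): {a=-12, b=1, c=20}
  after event 7 (t=47: DEC a by 13): {a=-25, b=1, c=20}
  after event 8 (t=55: DEC b by 7): {a=-25, b=-6, c=20}
  after event 9 (t=64: SET a = -17): {a=-17, b=-6, c=20}
  after event 10 (t=73: SET c = 14): {a=-17, b=-6, c=14}
  after event 11 (t=81: DEC a by 11): {a=-28, b=-6, c=14}

Answer: {a=-28, b=-6, c=14}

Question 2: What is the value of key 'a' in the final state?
Track key 'a' through all 11 events:
  event 1 (t=8: INC a by 3): a (absent) -> 3
  event 2 (t=18: DEC a by 8): a 3 -> -5
  event 3 (t=24: INC c by 13): a unchanged
  event 4 (t=33: DEC a by 7): a -5 -> -12
  event 5 (t=37: INC b by 1): a unchanged
  event 6 (t=39: INC c by 7): a unchanged
  event 7 (t=47: DEC a by 13): a -12 -> -25
  event 8 (t=55: DEC b by 7): a unchanged
  event 9 (t=64: SET a = -17): a -25 -> -17
  event 10 (t=73: SET c = 14): a unchanged
  event 11 (t=81: DEC a by 11): a -17 -> -28
Final: a = -28

Answer: -28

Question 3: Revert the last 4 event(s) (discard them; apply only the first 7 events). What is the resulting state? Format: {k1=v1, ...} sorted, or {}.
Answer: {a=-25, b=1, c=20}

Derivation:
Keep first 7 events (discard last 4):
  after event 1 (t=8: INC a by 3): {a=3}
  after event 2 (t=18: DEC a by 8): {a=-5}
  after event 3 (t=24: INC c by 13): {a=-5, c=13}
  after event 4 (t=33: DEC a by 7): {a=-12, c=13}
  after event 5 (t=37: INC b by 1): {a=-12, b=1, c=13}
  after event 6 (t=39: INC c by 7): {a=-12, b=1, c=20}
  after event 7 (t=47: DEC a by 13): {a=-25, b=1, c=20}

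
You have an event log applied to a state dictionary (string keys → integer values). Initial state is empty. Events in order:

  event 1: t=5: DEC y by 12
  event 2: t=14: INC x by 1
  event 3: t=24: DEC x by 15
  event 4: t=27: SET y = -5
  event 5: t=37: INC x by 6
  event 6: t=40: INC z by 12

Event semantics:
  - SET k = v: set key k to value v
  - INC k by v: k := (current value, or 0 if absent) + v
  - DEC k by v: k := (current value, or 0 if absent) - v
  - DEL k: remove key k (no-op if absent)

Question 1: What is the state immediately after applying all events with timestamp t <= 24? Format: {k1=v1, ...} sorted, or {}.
Apply events with t <= 24 (3 events):
  after event 1 (t=5: DEC y by 12): {y=-12}
  after event 2 (t=14: INC x by 1): {x=1, y=-12}
  after event 3 (t=24: DEC x by 15): {x=-14, y=-12}

Answer: {x=-14, y=-12}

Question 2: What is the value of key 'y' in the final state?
Answer: -5

Derivation:
Track key 'y' through all 6 events:
  event 1 (t=5: DEC y by 12): y (absent) -> -12
  event 2 (t=14: INC x by 1): y unchanged
  event 3 (t=24: DEC x by 15): y unchanged
  event 4 (t=27: SET y = -5): y -12 -> -5
  event 5 (t=37: INC x by 6): y unchanged
  event 6 (t=40: INC z by 12): y unchanged
Final: y = -5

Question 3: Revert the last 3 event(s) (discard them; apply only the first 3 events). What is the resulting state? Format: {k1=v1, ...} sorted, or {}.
Keep first 3 events (discard last 3):
  after event 1 (t=5: DEC y by 12): {y=-12}
  after event 2 (t=14: INC x by 1): {x=1, y=-12}
  after event 3 (t=24: DEC x by 15): {x=-14, y=-12}

Answer: {x=-14, y=-12}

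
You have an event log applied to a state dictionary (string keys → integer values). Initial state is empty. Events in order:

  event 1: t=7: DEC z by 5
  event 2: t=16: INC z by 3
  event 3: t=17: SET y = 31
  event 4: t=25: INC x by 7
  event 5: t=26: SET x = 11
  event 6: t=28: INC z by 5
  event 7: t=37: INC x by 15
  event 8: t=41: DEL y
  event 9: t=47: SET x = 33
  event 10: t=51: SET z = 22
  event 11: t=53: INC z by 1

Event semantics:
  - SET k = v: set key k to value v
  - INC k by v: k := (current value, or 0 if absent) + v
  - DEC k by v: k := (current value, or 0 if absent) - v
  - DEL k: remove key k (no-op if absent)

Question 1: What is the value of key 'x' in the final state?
Track key 'x' through all 11 events:
  event 1 (t=7: DEC z by 5): x unchanged
  event 2 (t=16: INC z by 3): x unchanged
  event 3 (t=17: SET y = 31): x unchanged
  event 4 (t=25: INC x by 7): x (absent) -> 7
  event 5 (t=26: SET x = 11): x 7 -> 11
  event 6 (t=28: INC z by 5): x unchanged
  event 7 (t=37: INC x by 15): x 11 -> 26
  event 8 (t=41: DEL y): x unchanged
  event 9 (t=47: SET x = 33): x 26 -> 33
  event 10 (t=51: SET z = 22): x unchanged
  event 11 (t=53: INC z by 1): x unchanged
Final: x = 33

Answer: 33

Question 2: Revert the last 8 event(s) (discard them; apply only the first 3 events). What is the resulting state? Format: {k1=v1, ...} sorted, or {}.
Answer: {y=31, z=-2}

Derivation:
Keep first 3 events (discard last 8):
  after event 1 (t=7: DEC z by 5): {z=-5}
  after event 2 (t=16: INC z by 3): {z=-2}
  after event 3 (t=17: SET y = 31): {y=31, z=-2}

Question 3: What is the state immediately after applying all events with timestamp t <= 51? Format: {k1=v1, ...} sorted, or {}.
Answer: {x=33, z=22}

Derivation:
Apply events with t <= 51 (10 events):
  after event 1 (t=7: DEC z by 5): {z=-5}
  after event 2 (t=16: INC z by 3): {z=-2}
  after event 3 (t=17: SET y = 31): {y=31, z=-2}
  after event 4 (t=25: INC x by 7): {x=7, y=31, z=-2}
  after event 5 (t=26: SET x = 11): {x=11, y=31, z=-2}
  after event 6 (t=28: INC z by 5): {x=11, y=31, z=3}
  after event 7 (t=37: INC x by 15): {x=26, y=31, z=3}
  after event 8 (t=41: DEL y): {x=26, z=3}
  after event 9 (t=47: SET x = 33): {x=33, z=3}
  after event 10 (t=51: SET z = 22): {x=33, z=22}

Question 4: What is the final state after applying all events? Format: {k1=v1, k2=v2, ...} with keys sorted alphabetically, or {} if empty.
Answer: {x=33, z=23}

Derivation:
  after event 1 (t=7: DEC z by 5): {z=-5}
  after event 2 (t=16: INC z by 3): {z=-2}
  after event 3 (t=17: SET y = 31): {y=31, z=-2}
  after event 4 (t=25: INC x by 7): {x=7, y=31, z=-2}
  after event 5 (t=26: SET x = 11): {x=11, y=31, z=-2}
  after event 6 (t=28: INC z by 5): {x=11, y=31, z=3}
  after event 7 (t=37: INC x by 15): {x=26, y=31, z=3}
  after event 8 (t=41: DEL y): {x=26, z=3}
  after event 9 (t=47: SET x = 33): {x=33, z=3}
  after event 10 (t=51: SET z = 22): {x=33, z=22}
  after event 11 (t=53: INC z by 1): {x=33, z=23}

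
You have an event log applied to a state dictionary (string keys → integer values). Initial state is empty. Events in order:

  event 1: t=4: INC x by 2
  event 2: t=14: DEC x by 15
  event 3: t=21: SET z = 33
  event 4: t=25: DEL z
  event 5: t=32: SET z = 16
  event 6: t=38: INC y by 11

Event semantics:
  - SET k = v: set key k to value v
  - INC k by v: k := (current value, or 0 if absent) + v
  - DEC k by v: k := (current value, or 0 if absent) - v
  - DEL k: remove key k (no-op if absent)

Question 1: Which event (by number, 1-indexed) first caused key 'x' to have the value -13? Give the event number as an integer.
Answer: 2

Derivation:
Looking for first event where x becomes -13:
  event 1: x = 2
  event 2: x 2 -> -13  <-- first match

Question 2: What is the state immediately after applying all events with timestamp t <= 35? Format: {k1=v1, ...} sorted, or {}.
Answer: {x=-13, z=16}

Derivation:
Apply events with t <= 35 (5 events):
  after event 1 (t=4: INC x by 2): {x=2}
  after event 2 (t=14: DEC x by 15): {x=-13}
  after event 3 (t=21: SET z = 33): {x=-13, z=33}
  after event 4 (t=25: DEL z): {x=-13}
  after event 5 (t=32: SET z = 16): {x=-13, z=16}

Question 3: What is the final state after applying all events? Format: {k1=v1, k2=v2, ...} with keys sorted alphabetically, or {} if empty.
Answer: {x=-13, y=11, z=16}

Derivation:
  after event 1 (t=4: INC x by 2): {x=2}
  after event 2 (t=14: DEC x by 15): {x=-13}
  after event 3 (t=21: SET z = 33): {x=-13, z=33}
  after event 4 (t=25: DEL z): {x=-13}
  after event 5 (t=32: SET z = 16): {x=-13, z=16}
  after event 6 (t=38: INC y by 11): {x=-13, y=11, z=16}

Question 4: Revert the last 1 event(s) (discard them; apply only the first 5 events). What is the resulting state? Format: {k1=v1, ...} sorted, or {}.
Answer: {x=-13, z=16}

Derivation:
Keep first 5 events (discard last 1):
  after event 1 (t=4: INC x by 2): {x=2}
  after event 2 (t=14: DEC x by 15): {x=-13}
  after event 3 (t=21: SET z = 33): {x=-13, z=33}
  after event 4 (t=25: DEL z): {x=-13}
  after event 5 (t=32: SET z = 16): {x=-13, z=16}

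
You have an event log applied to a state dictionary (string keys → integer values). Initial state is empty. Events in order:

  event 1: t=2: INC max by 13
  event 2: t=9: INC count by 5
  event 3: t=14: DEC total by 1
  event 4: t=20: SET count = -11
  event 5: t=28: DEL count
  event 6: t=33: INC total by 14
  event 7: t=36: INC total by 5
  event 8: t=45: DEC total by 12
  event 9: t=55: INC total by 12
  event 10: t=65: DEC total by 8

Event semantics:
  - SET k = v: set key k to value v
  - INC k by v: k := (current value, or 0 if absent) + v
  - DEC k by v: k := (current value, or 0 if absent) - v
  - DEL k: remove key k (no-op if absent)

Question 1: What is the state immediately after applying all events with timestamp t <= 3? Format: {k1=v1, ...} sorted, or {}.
Apply events with t <= 3 (1 events):
  after event 1 (t=2: INC max by 13): {max=13}

Answer: {max=13}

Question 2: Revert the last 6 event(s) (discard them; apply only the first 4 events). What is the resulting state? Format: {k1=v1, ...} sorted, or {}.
Answer: {count=-11, max=13, total=-1}

Derivation:
Keep first 4 events (discard last 6):
  after event 1 (t=2: INC max by 13): {max=13}
  after event 2 (t=9: INC count by 5): {count=5, max=13}
  after event 3 (t=14: DEC total by 1): {count=5, max=13, total=-1}
  after event 4 (t=20: SET count = -11): {count=-11, max=13, total=-1}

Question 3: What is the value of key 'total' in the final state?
Track key 'total' through all 10 events:
  event 1 (t=2: INC max by 13): total unchanged
  event 2 (t=9: INC count by 5): total unchanged
  event 3 (t=14: DEC total by 1): total (absent) -> -1
  event 4 (t=20: SET count = -11): total unchanged
  event 5 (t=28: DEL count): total unchanged
  event 6 (t=33: INC total by 14): total -1 -> 13
  event 7 (t=36: INC total by 5): total 13 -> 18
  event 8 (t=45: DEC total by 12): total 18 -> 6
  event 9 (t=55: INC total by 12): total 6 -> 18
  event 10 (t=65: DEC total by 8): total 18 -> 10
Final: total = 10

Answer: 10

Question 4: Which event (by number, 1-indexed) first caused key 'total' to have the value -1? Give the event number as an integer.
Answer: 3

Derivation:
Looking for first event where total becomes -1:
  event 3: total (absent) -> -1  <-- first match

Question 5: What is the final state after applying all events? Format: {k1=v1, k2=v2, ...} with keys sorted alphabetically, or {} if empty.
Answer: {max=13, total=10}

Derivation:
  after event 1 (t=2: INC max by 13): {max=13}
  after event 2 (t=9: INC count by 5): {count=5, max=13}
  after event 3 (t=14: DEC total by 1): {count=5, max=13, total=-1}
  after event 4 (t=20: SET count = -11): {count=-11, max=13, total=-1}
  after event 5 (t=28: DEL count): {max=13, total=-1}
  after event 6 (t=33: INC total by 14): {max=13, total=13}
  after event 7 (t=36: INC total by 5): {max=13, total=18}
  after event 8 (t=45: DEC total by 12): {max=13, total=6}
  after event 9 (t=55: INC total by 12): {max=13, total=18}
  after event 10 (t=65: DEC total by 8): {max=13, total=10}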